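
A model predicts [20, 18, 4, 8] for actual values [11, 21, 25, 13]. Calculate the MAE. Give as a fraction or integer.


MAE = (1/4) * (|11-20|=9 + |21-18|=3 + |25-4|=21 + |13-8|=5). Sum = 38. MAE = 19/2.

19/2


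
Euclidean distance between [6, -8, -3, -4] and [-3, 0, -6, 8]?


d = sqrt(sum of squared differences). (6--3)^2=81, (-8-0)^2=64, (-3--6)^2=9, (-4-8)^2=144. Sum = 298.

sqrt(298)


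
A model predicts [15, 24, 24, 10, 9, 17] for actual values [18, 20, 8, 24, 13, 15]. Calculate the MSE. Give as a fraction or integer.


MSE = (1/6) * ((18-15)^2=9 + (20-24)^2=16 + (8-24)^2=256 + (24-10)^2=196 + (13-9)^2=16 + (15-17)^2=4). Sum = 497. MSE = 497/6.

497/6


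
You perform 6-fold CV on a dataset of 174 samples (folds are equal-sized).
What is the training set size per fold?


Each validation fold has 174/6 = 29 samples. Training set = 174 - 29 = 145.

145


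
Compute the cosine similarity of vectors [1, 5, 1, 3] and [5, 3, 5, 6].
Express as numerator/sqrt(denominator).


dot = 43. |a|^2 = 36, |b|^2 = 95. cos = 43/sqrt(3420).

43/sqrt(3420)


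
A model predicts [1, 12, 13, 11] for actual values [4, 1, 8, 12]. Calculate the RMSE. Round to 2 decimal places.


MSE = 39.0000. RMSE = sqrt(39.0000) = 6.24.

6.24


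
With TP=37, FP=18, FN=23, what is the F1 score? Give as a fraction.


Precision = 37/55 = 37/55. Recall = 37/60 = 37/60. F1 = 2*P*R/(P+R) = 74/115.

74/115


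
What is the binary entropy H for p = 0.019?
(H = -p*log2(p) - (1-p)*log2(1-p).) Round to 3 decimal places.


H = -0.019*log2(0.019) - 0.981*log2(0.981) = 0.136.

0.136


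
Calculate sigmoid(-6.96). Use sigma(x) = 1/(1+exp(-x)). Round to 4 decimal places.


sigma(-6.96) = 1/(1+e^(6.96)) = 1/(1+1053.633557) = 1/1054.633557 = 0.0009.

0.0009


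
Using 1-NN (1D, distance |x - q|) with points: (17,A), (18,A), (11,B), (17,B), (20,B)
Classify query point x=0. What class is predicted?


Distances: |17-0|=17, |18-0|=18, |11-0|=11, |17-0|=17, |20-0|=20. 1 nearest: (11,B). Counts: {'B': 1}. Majority class: B.

B


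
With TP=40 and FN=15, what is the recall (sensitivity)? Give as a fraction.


Recall = TP / (TP + FN) = 40 / 55 = 8/11.

8/11


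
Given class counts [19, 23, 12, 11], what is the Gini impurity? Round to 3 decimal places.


Total = 65. Proportions: 19/65, 23/65, 12/65, 11/65. sum(p_i^2) = 0.2734. Gini = 1 - 0.2734 = 0.7266, which rounds to 0.727.

0.727


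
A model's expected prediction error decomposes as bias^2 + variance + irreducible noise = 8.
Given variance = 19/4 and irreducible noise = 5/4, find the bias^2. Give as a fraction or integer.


Total error = bias^2 + variance + irreducible noise. So bias^2 = 8 - 19/4 - 5/4 = 2.

2


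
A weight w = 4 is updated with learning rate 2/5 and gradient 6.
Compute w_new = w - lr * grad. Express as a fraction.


w_new = 4 - 2/5 * 6 = 4 - 12/5 = 8/5.

8/5


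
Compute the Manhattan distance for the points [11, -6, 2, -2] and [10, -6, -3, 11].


d = sum of absolute differences: |11-10|=1 + |-6--6|=0 + |2--3|=5 + |-2-11|=13 = 19.

19


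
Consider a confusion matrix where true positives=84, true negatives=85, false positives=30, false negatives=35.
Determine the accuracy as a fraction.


Accuracy = (TP + TN) / (TP + TN + FP + FN) = (84 + 85) / 234 = 13/18.

13/18


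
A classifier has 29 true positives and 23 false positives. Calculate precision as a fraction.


Precision = TP / (TP + FP) = 29 / 52 = 29/52.

29/52


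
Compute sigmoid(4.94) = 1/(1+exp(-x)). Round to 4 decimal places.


sigma(4.94) = 1/(1+e^(-4.94)) = 1/(1+0.007155) = 1/1.007155 = 0.9929.

0.9929


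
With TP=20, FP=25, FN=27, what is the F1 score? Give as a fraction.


Precision = 20/45 = 4/9. Recall = 20/47 = 20/47. F1 = 2*P*R/(P+R) = 10/23.

10/23


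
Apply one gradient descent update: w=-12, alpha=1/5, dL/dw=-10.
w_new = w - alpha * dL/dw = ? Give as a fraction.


w_new = -12 - 1/5 * -10 = -12 - -2 = -10.

-10


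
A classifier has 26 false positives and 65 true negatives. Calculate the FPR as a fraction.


FPR = FP / (FP + TN) = 26 / 91 = 2/7.

2/7


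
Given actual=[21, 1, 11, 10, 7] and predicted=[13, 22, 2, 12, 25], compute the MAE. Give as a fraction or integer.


MAE = (1/5) * (|21-13|=8 + |1-22|=21 + |11-2|=9 + |10-12|=2 + |7-25|=18). Sum = 58. MAE = 58/5.

58/5


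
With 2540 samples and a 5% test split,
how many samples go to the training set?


Test set = 2540 * 5% = 127. Training set = 2540 - 127 = 2413.

2413


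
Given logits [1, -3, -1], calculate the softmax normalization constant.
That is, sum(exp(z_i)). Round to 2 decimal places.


Denom = e^1=2.7183 + e^-3=0.0498 + e^-1=0.3679. Sum = 3.1360, which rounds to 3.14.

3.14


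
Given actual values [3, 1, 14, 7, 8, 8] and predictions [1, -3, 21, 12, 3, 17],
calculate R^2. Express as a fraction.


Mean(y) = 41/6. SS_res = 200. SS_tot = 617/6. R^2 = 1 - 200/(617/6) = -583/617.

-583/617


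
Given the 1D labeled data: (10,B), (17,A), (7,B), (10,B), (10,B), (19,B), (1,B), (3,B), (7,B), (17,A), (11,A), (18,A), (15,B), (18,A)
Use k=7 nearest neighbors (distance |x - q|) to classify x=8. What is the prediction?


Distances: |10-8|=2, |17-8|=9, |7-8|=1, |10-8|=2, |10-8|=2, |19-8|=11, |1-8|=7, |3-8|=5, |7-8|=1, |17-8|=9, |11-8|=3, |18-8|=10, |15-8|=7, |18-8|=10. 7 nearest: (7,B), (7,B), (10,B), (10,B), (10,B), (11,A), (3,B). Counts: {'B': 6, 'A': 1}. Majority class: B.

B


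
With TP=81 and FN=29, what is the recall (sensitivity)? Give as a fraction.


Recall = TP / (TP + FN) = 81 / 110 = 81/110.

81/110


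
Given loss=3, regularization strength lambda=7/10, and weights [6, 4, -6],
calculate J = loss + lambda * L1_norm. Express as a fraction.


L1 norm = sum(|w|) = 16. J = 3 + 7/10 * 16 = 71/5.

71/5


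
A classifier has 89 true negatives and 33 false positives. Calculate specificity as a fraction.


Specificity = TN / (TN + FP) = 89 / 122 = 89/122.

89/122


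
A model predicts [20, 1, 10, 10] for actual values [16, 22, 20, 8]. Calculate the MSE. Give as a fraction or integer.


MSE = (1/4) * ((16-20)^2=16 + (22-1)^2=441 + (20-10)^2=100 + (8-10)^2=4). Sum = 561. MSE = 561/4.

561/4


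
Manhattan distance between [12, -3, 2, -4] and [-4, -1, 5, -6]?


d = sum of absolute differences: |12--4|=16 + |-3--1|=2 + |2-5|=3 + |-4--6|=2 = 23.

23


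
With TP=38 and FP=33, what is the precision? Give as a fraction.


Precision = TP / (TP + FP) = 38 / 71 = 38/71.

38/71


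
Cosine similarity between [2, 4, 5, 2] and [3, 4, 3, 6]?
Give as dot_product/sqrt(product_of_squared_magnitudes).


dot = 49. |a|^2 = 49, |b|^2 = 70. cos = 49/sqrt(3430).

49/sqrt(3430)


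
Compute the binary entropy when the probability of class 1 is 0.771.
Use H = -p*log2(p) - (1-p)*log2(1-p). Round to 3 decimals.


H = -0.771*log2(0.771) - 0.229*log2(0.229) = 0.776.

0.776


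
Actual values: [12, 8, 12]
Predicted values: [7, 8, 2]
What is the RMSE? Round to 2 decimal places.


MSE = 41.6667. RMSE = sqrt(41.6667) = 6.45.

6.45


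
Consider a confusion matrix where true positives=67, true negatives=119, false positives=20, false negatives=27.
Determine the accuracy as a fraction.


Accuracy = (TP + TN) / (TP + TN + FP + FN) = (67 + 119) / 233 = 186/233.

186/233


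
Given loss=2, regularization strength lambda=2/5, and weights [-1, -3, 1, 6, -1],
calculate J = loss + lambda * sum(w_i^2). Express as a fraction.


L2 sq norm = sum(w^2) = 48. J = 2 + 2/5 * 48 = 106/5.

106/5


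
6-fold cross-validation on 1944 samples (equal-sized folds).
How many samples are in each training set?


Each validation fold has 1944/6 = 324 samples. Training set = 1944 - 324 = 1620.

1620


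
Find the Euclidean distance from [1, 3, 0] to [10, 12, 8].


d = sqrt(sum of squared differences). (1-10)^2=81, (3-12)^2=81, (0-8)^2=64. Sum = 226.

sqrt(226)


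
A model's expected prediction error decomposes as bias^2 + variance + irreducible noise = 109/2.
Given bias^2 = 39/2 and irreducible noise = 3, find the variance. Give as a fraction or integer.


Total error = bias^2 + variance + irreducible noise. So variance = 109/2 - 39/2 - 3 = 32.

32


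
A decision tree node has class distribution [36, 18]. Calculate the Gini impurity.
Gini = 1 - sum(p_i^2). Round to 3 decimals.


Total = 54. Proportions: 36/54, 18/54. sum(p_i^2) = 0.5556. Gini = 1 - 0.5556 = 0.4444, which rounds to 0.444.

0.444


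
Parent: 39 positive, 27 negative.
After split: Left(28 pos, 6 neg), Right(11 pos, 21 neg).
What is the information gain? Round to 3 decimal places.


H(parent) = 0.9760. H(left) = 0.6723, H(right) = 0.9284. Weighted = (34/66)*0.6723 + (32/66)*0.9284 = 0.7965. IG = 0.9760 - 0.7965 = 0.1795, which rounds to 0.180.

0.180


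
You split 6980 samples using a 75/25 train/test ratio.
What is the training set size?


Test set = 6980 * 25% = 1745. Training set = 6980 - 1745 = 5235.

5235


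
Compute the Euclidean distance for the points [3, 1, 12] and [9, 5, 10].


d = sqrt(sum of squared differences). (3-9)^2=36, (1-5)^2=16, (12-10)^2=4. Sum = 56.

sqrt(56)


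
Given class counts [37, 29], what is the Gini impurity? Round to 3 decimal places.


Total = 66. Proportions: 37/66, 29/66. sum(p_i^2) = 0.5073. Gini = 1 - 0.5073 = 0.4927, which rounds to 0.493.

0.493


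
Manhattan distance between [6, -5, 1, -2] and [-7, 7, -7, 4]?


d = sum of absolute differences: |6--7|=13 + |-5-7|=12 + |1--7|=8 + |-2-4|=6 = 39.

39


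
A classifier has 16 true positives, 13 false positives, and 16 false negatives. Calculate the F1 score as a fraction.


Precision = 16/29 = 16/29. Recall = 16/32 = 1/2. F1 = 2*P*R/(P+R) = 32/61.

32/61


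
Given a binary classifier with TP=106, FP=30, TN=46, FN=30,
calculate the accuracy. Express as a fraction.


Accuracy = (TP + TN) / (TP + TN + FP + FN) = (106 + 46) / 212 = 38/53.

38/53


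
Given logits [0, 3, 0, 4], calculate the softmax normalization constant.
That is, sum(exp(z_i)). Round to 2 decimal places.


Denom = e^0=1.0000 + e^3=20.0855 + e^0=1.0000 + e^4=54.5982. Sum = 76.6837, which rounds to 76.68.

76.68


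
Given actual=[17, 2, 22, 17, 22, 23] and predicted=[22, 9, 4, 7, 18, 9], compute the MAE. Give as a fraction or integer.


MAE = (1/6) * (|17-22|=5 + |2-9|=7 + |22-4|=18 + |17-7|=10 + |22-18|=4 + |23-9|=14). Sum = 58. MAE = 29/3.

29/3


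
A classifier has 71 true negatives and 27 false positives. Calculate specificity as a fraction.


Specificity = TN / (TN + FP) = 71 / 98 = 71/98.

71/98


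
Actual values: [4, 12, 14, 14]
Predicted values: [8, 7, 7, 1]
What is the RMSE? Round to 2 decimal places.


MSE = 64.7500. RMSE = sqrt(64.7500) = 8.05.

8.05


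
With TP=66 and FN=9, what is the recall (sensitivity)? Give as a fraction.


Recall = TP / (TP + FN) = 66 / 75 = 22/25.

22/25


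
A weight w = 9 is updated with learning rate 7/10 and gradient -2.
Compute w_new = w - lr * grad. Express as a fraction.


w_new = 9 - 7/10 * -2 = 9 - -7/5 = 52/5.

52/5


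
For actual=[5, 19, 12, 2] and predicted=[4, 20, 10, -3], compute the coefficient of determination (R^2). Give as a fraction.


Mean(y) = 19/2. SS_res = 31. SS_tot = 173. R^2 = 1 - 31/(173) = 142/173.

142/173


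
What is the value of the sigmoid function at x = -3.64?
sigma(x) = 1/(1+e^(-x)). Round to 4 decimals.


sigma(-3.64) = 1/(1+e^(3.64)) = 1/(1+38.091837) = 1/39.091837 = 0.0256.

0.0256


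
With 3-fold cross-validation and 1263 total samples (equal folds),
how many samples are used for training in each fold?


Each validation fold has 1263/3 = 421 samples. Training set = 1263 - 421 = 842.

842


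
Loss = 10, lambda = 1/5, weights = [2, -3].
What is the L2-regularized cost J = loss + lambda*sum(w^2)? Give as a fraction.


L2 sq norm = sum(w^2) = 13. J = 10 + 1/5 * 13 = 63/5.

63/5


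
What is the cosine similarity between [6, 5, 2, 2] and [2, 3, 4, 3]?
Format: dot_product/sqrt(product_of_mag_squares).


dot = 41. |a|^2 = 69, |b|^2 = 38. cos = 41/sqrt(2622).

41/sqrt(2622)


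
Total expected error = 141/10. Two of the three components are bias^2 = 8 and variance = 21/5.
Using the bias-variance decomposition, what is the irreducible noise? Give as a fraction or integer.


Total error = bias^2 + variance + irreducible noise. So irreducible noise = 141/10 - 8 - 21/5 = 19/10.

19/10


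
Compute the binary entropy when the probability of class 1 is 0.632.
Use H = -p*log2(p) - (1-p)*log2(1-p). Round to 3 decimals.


H = -0.632*log2(0.632) - 0.368*log2(0.368) = 0.949.

0.949


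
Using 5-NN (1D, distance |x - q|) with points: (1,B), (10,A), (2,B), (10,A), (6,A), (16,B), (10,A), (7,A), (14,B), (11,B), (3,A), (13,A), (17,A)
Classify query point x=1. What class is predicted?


Distances: |1-1|=0, |10-1|=9, |2-1|=1, |10-1|=9, |6-1|=5, |16-1|=15, |10-1|=9, |7-1|=6, |14-1|=13, |11-1|=10, |3-1|=2, |13-1|=12, |17-1|=16. 5 nearest: (1,B), (2,B), (3,A), (6,A), (7,A). Counts: {'B': 2, 'A': 3}. Majority class: A.

A


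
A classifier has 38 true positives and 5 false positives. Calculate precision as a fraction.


Precision = TP / (TP + FP) = 38 / 43 = 38/43.

38/43


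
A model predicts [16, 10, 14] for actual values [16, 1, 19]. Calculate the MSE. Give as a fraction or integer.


MSE = (1/3) * ((16-16)^2=0 + (1-10)^2=81 + (19-14)^2=25). Sum = 106. MSE = 106/3.

106/3


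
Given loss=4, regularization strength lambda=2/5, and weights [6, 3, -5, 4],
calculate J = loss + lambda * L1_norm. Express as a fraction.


L1 norm = sum(|w|) = 18. J = 4 + 2/5 * 18 = 56/5.

56/5


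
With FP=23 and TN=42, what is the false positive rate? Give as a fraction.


FPR = FP / (FP + TN) = 23 / 65 = 23/65.

23/65


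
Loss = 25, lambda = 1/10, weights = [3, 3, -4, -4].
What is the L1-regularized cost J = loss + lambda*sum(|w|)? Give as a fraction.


L1 norm = sum(|w|) = 14. J = 25 + 1/10 * 14 = 132/5.

132/5


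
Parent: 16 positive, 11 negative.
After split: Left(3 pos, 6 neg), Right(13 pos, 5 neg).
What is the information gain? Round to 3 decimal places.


H(parent) = 0.9751. H(left) = 0.9183, H(right) = 0.8524. Weighted = (9/27)*0.9183 + (18/27)*0.8524 = 0.8744. IG = 0.9751 - 0.8744 = 0.1007, which rounds to 0.101.

0.101


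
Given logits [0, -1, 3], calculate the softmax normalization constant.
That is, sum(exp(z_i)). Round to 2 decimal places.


Denom = e^0=1.0000 + e^-1=0.3679 + e^3=20.0855. Sum = 21.4534, which rounds to 21.45.

21.45


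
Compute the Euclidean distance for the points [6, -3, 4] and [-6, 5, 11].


d = sqrt(sum of squared differences). (6--6)^2=144, (-3-5)^2=64, (4-11)^2=49. Sum = 257.

sqrt(257)


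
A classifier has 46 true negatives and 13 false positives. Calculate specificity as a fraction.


Specificity = TN / (TN + FP) = 46 / 59 = 46/59.

46/59


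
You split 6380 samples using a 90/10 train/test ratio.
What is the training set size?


Test set = 6380 * 10% = 638. Training set = 6380 - 638 = 5742.

5742


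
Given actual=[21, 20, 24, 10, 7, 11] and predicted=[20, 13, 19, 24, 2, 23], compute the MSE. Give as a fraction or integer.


MSE = (1/6) * ((21-20)^2=1 + (20-13)^2=49 + (24-19)^2=25 + (10-24)^2=196 + (7-2)^2=25 + (11-23)^2=144). Sum = 440. MSE = 220/3.

220/3


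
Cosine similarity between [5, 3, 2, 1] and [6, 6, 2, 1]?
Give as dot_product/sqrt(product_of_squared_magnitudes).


dot = 53. |a|^2 = 39, |b|^2 = 77. cos = 53/sqrt(3003).

53/sqrt(3003)


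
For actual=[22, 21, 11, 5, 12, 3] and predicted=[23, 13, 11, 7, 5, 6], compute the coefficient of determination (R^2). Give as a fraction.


Mean(y) = 37/3. SS_res = 127. SS_tot = 934/3. R^2 = 1 - 127/(934/3) = 553/934.

553/934


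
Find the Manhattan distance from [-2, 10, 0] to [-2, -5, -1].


d = sum of absolute differences: |-2--2|=0 + |10--5|=15 + |0--1|=1 = 16.

16


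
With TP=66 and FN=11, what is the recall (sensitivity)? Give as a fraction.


Recall = TP / (TP + FN) = 66 / 77 = 6/7.

6/7


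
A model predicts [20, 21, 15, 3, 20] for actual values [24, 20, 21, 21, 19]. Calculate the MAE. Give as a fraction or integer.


MAE = (1/5) * (|24-20|=4 + |20-21|=1 + |21-15|=6 + |21-3|=18 + |19-20|=1). Sum = 30. MAE = 6.

6


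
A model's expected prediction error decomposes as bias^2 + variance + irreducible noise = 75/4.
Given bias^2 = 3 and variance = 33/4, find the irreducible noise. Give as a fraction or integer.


Total error = bias^2 + variance + irreducible noise. So irreducible noise = 75/4 - 3 - 33/4 = 15/2.

15/2


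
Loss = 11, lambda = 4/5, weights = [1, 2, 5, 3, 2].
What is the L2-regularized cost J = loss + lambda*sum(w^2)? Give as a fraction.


L2 sq norm = sum(w^2) = 43. J = 11 + 4/5 * 43 = 227/5.

227/5


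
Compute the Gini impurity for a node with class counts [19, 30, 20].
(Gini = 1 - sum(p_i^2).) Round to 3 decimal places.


Total = 69. Proportions: 19/69, 30/69, 20/69. sum(p_i^2) = 0.3489. Gini = 1 - 0.3489 = 0.6511, which rounds to 0.651.

0.651


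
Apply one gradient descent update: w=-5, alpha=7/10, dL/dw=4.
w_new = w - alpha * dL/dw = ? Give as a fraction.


w_new = -5 - 7/10 * 4 = -5 - 14/5 = -39/5.

-39/5


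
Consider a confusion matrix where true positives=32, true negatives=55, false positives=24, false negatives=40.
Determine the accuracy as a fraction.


Accuracy = (TP + TN) / (TP + TN + FP + FN) = (32 + 55) / 151 = 87/151.

87/151


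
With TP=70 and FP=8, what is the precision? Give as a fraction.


Precision = TP / (TP + FP) = 70 / 78 = 35/39.

35/39


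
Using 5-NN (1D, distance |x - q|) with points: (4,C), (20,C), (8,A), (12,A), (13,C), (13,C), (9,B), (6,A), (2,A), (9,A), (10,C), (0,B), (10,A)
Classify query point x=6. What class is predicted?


Distances: |4-6|=2, |20-6|=14, |8-6|=2, |12-6|=6, |13-6|=7, |13-6|=7, |9-6|=3, |6-6|=0, |2-6|=4, |9-6|=3, |10-6|=4, |0-6|=6, |10-6|=4. 5 nearest: (6,A), (8,A), (4,C), (9,A), (9,B). Counts: {'A': 3, 'C': 1, 'B': 1}. Majority class: A.

A


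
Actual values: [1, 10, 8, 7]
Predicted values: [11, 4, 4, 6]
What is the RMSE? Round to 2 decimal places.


MSE = 38.2500. RMSE = sqrt(38.2500) = 6.18.

6.18


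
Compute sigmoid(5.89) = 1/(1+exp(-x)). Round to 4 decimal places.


sigma(5.89) = 1/(1+e^(-5.89)) = 1/(1+0.002767) = 1/1.002767 = 0.9972.

0.9972


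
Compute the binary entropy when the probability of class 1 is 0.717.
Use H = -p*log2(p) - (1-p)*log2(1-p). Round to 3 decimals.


H = -0.717*log2(0.717) - 0.283*log2(0.283) = 0.860.

0.860


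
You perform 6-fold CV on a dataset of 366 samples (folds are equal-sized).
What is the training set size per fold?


Each validation fold has 366/6 = 61 samples. Training set = 366 - 61 = 305.

305


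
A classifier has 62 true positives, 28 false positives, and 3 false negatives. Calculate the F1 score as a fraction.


Precision = 62/90 = 31/45. Recall = 62/65 = 62/65. F1 = 2*P*R/(P+R) = 4/5.

4/5


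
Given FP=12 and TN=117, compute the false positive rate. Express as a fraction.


FPR = FP / (FP + TN) = 12 / 129 = 4/43.

4/43


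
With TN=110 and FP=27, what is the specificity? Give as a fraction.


Specificity = TN / (TN + FP) = 110 / 137 = 110/137.

110/137


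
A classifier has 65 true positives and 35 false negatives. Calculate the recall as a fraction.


Recall = TP / (TP + FN) = 65 / 100 = 13/20.

13/20


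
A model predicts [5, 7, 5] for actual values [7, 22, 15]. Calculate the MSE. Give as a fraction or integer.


MSE = (1/3) * ((7-5)^2=4 + (22-7)^2=225 + (15-5)^2=100). Sum = 329. MSE = 329/3.

329/3


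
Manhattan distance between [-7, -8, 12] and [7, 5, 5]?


d = sum of absolute differences: |-7-7|=14 + |-8-5|=13 + |12-5|=7 = 34.

34


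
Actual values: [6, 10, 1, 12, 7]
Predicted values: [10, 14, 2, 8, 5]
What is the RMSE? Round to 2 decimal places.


MSE = 10.6000. RMSE = sqrt(10.6000) = 3.26.

3.26


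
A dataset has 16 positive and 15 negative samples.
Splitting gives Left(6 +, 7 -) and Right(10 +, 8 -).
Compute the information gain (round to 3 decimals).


H(parent) = 0.9992. H(left) = 0.9957, H(right) = 0.9911. Weighted = (13/31)*0.9957 + (18/31)*0.9911 = 0.9930. IG = 0.9992 - 0.9930 = 0.0062, which rounds to 0.006.

0.006


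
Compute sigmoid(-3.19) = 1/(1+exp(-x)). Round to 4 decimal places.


sigma(-3.19) = 1/(1+e^(3.19)) = 1/(1+24.288427) = 1/25.288427 = 0.0395.

0.0395


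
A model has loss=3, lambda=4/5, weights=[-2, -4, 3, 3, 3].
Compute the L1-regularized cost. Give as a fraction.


L1 norm = sum(|w|) = 15. J = 3 + 4/5 * 15 = 15.

15


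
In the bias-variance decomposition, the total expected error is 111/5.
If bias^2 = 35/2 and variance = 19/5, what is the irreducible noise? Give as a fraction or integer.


Total error = bias^2 + variance + irreducible noise. So irreducible noise = 111/5 - 35/2 - 19/5 = 9/10.

9/10


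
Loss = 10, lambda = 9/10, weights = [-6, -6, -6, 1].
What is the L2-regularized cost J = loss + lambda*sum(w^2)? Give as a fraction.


L2 sq norm = sum(w^2) = 109. J = 10 + 9/10 * 109 = 1081/10.

1081/10


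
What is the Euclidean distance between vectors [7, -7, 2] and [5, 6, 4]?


d = sqrt(sum of squared differences). (7-5)^2=4, (-7-6)^2=169, (2-4)^2=4. Sum = 177.

sqrt(177)


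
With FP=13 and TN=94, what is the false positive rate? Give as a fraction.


FPR = FP / (FP + TN) = 13 / 107 = 13/107.

13/107


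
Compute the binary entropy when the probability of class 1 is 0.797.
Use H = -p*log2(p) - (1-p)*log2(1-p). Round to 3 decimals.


H = -0.797*log2(0.797) - 0.203*log2(0.203) = 0.728.

0.728


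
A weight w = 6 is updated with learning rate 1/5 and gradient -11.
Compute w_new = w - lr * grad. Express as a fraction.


w_new = 6 - 1/5 * -11 = 6 - -11/5 = 41/5.

41/5


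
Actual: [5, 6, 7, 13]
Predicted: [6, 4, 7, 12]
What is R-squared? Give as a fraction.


Mean(y) = 31/4. SS_res = 6. SS_tot = 155/4. R^2 = 1 - 6/(155/4) = 131/155.

131/155


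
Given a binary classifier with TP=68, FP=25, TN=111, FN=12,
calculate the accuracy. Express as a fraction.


Accuracy = (TP + TN) / (TP + TN + FP + FN) = (68 + 111) / 216 = 179/216.

179/216


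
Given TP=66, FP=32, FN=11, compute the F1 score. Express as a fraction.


Precision = 66/98 = 33/49. Recall = 66/77 = 6/7. F1 = 2*P*R/(P+R) = 132/175.

132/175


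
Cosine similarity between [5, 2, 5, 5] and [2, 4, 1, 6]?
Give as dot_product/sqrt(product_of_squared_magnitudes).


dot = 53. |a|^2 = 79, |b|^2 = 57. cos = 53/sqrt(4503).

53/sqrt(4503)


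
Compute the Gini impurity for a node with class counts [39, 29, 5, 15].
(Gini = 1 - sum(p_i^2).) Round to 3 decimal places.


Total = 88. Proportions: 39/88, 29/88, 5/88, 15/88. sum(p_i^2) = 0.3373. Gini = 1 - 0.3373 = 0.6627, which rounds to 0.663.

0.663


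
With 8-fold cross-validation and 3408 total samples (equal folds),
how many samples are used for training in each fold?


Each validation fold has 3408/8 = 426 samples. Training set = 3408 - 426 = 2982.

2982


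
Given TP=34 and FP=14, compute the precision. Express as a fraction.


Precision = TP / (TP + FP) = 34 / 48 = 17/24.

17/24


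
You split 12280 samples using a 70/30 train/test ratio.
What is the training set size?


Test set = 12280 * 30% = 3684. Training set = 12280 - 3684 = 8596.

8596


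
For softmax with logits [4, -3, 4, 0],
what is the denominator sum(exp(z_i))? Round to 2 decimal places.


Denom = e^4=54.5982 + e^-3=0.0498 + e^4=54.5982 + e^0=1.0000. Sum = 110.2462, which rounds to 110.25.

110.25


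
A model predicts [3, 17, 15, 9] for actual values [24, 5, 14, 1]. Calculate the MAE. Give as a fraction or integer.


MAE = (1/4) * (|24-3|=21 + |5-17|=12 + |14-15|=1 + |1-9|=8). Sum = 42. MAE = 21/2.

21/2


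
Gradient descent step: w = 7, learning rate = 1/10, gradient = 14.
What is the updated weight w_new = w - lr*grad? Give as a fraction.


w_new = 7 - 1/10 * 14 = 7 - 7/5 = 28/5.

28/5


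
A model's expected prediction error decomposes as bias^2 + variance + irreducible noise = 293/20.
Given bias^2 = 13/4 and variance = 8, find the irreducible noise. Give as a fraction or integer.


Total error = bias^2 + variance + irreducible noise. So irreducible noise = 293/20 - 13/4 - 8 = 17/5.

17/5


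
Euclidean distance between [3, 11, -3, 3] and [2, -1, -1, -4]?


d = sqrt(sum of squared differences). (3-2)^2=1, (11--1)^2=144, (-3--1)^2=4, (3--4)^2=49. Sum = 198.

sqrt(198)


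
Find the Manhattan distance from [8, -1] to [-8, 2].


d = sum of absolute differences: |8--8|=16 + |-1-2|=3 = 19.

19


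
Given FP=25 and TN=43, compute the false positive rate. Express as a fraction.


FPR = FP / (FP + TN) = 25 / 68 = 25/68.

25/68


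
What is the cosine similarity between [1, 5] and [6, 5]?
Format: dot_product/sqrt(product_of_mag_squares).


dot = 31. |a|^2 = 26, |b|^2 = 61. cos = 31/sqrt(1586).

31/sqrt(1586)


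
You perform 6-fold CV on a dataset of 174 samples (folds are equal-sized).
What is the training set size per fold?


Each validation fold has 174/6 = 29 samples. Training set = 174 - 29 = 145.

145


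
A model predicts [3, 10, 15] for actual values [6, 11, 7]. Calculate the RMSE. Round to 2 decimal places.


MSE = 24.6667. RMSE = sqrt(24.6667) = 4.97.

4.97


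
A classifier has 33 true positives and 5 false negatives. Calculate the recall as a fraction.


Recall = TP / (TP + FN) = 33 / 38 = 33/38.

33/38


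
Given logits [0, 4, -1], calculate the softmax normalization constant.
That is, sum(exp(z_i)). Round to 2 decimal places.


Denom = e^0=1.0000 + e^4=54.5982 + e^-1=0.3679. Sum = 55.9661, which rounds to 55.97.

55.97


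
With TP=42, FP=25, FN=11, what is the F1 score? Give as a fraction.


Precision = 42/67 = 42/67. Recall = 42/53 = 42/53. F1 = 2*P*R/(P+R) = 7/10.

7/10


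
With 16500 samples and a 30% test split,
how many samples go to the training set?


Test set = 16500 * 30% = 4950. Training set = 16500 - 4950 = 11550.

11550


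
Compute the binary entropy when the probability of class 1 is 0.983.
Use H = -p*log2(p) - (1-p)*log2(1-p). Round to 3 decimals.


H = -0.983*log2(0.983) - 0.017*log2(0.017) = 0.124.

0.124


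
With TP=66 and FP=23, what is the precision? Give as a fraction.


Precision = TP / (TP + FP) = 66 / 89 = 66/89.

66/89


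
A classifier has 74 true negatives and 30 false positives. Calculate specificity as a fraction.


Specificity = TN / (TN + FP) = 74 / 104 = 37/52.

37/52


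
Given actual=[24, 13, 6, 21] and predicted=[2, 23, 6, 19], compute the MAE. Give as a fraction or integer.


MAE = (1/4) * (|24-2|=22 + |13-23|=10 + |6-6|=0 + |21-19|=2). Sum = 34. MAE = 17/2.

17/2


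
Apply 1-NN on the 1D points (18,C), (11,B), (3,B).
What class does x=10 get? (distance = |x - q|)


Distances: |18-10|=8, |11-10|=1, |3-10|=7. 1 nearest: (11,B). Counts: {'B': 1}. Majority class: B.

B


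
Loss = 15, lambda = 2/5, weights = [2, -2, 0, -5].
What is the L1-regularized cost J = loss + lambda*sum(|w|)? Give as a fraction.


L1 norm = sum(|w|) = 9. J = 15 + 2/5 * 9 = 93/5.

93/5


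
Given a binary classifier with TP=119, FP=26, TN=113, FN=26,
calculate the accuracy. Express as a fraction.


Accuracy = (TP + TN) / (TP + TN + FP + FN) = (119 + 113) / 284 = 58/71.

58/71


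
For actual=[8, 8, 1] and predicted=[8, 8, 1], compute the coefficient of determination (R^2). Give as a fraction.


Mean(y) = 17/3. SS_res = 0. SS_tot = 98/3. R^2 = 1 - 0/(98/3) = 1.

1


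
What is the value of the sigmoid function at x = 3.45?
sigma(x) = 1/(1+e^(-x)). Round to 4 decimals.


sigma(3.45) = 1/(1+e^(-3.45)) = 1/(1+0.031746) = 1/1.031746 = 0.9692.

0.9692


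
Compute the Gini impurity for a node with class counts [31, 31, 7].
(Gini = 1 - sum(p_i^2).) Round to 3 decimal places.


Total = 69. Proportions: 31/69, 31/69, 7/69. sum(p_i^2) = 0.4140. Gini = 1 - 0.4140 = 0.5860, which rounds to 0.586.

0.586


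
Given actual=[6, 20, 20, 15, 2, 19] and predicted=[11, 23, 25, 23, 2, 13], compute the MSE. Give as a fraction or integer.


MSE = (1/6) * ((6-11)^2=25 + (20-23)^2=9 + (20-25)^2=25 + (15-23)^2=64 + (2-2)^2=0 + (19-13)^2=36). Sum = 159. MSE = 53/2.

53/2


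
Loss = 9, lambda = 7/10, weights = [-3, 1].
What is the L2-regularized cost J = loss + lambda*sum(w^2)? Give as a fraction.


L2 sq norm = sum(w^2) = 10. J = 9 + 7/10 * 10 = 16.

16


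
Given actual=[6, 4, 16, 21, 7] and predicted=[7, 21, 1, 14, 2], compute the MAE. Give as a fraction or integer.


MAE = (1/5) * (|6-7|=1 + |4-21|=17 + |16-1|=15 + |21-14|=7 + |7-2|=5). Sum = 45. MAE = 9.

9


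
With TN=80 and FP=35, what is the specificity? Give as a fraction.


Specificity = TN / (TN + FP) = 80 / 115 = 16/23.

16/23


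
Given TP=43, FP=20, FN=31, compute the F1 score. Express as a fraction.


Precision = 43/63 = 43/63. Recall = 43/74 = 43/74. F1 = 2*P*R/(P+R) = 86/137.

86/137


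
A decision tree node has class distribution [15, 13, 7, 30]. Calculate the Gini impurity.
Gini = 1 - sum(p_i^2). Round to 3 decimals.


Total = 65. Proportions: 15/65, 13/65, 7/65, 30/65. sum(p_i^2) = 0.3179. Gini = 1 - 0.3179 = 0.6821, which rounds to 0.682.

0.682


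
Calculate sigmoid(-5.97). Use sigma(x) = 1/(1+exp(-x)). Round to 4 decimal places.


sigma(-5.97) = 1/(1+e^(5.97)) = 1/(1+391.505671) = 1/392.505671 = 0.0025.

0.0025


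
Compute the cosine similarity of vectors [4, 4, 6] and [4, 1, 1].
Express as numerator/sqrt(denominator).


dot = 26. |a|^2 = 68, |b|^2 = 18. cos = 26/sqrt(1224).

26/sqrt(1224)


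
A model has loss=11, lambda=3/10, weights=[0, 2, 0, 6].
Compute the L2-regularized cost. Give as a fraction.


L2 sq norm = sum(w^2) = 40. J = 11 + 3/10 * 40 = 23.

23


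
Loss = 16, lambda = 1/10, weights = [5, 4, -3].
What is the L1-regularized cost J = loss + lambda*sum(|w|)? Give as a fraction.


L1 norm = sum(|w|) = 12. J = 16 + 1/10 * 12 = 86/5.

86/5


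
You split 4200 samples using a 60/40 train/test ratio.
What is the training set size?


Test set = 4200 * 40% = 1680. Training set = 4200 - 1680 = 2520.

2520


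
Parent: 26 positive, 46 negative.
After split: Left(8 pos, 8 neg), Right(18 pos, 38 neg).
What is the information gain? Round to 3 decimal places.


H(parent) = 0.9436. H(left) = 1.0000, H(right) = 0.9059. Weighted = (16/72)*1.0000 + (56/72)*0.9059 = 0.9268. IG = 0.9436 - 0.9268 = 0.0168, which rounds to 0.017.

0.017


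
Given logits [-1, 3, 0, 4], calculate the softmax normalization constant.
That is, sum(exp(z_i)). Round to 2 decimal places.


Denom = e^-1=0.3679 + e^3=20.0855 + e^0=1.0000 + e^4=54.5982. Sum = 76.0516, which rounds to 76.05.

76.05


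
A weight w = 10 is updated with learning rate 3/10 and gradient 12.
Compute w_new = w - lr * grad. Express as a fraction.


w_new = 10 - 3/10 * 12 = 10 - 18/5 = 32/5.

32/5


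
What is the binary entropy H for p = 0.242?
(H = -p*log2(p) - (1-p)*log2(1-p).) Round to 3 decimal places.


H = -0.242*log2(0.242) - 0.758*log2(0.758) = 0.798.

0.798


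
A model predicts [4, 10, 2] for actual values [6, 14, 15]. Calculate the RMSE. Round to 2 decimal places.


MSE = 63.0000. RMSE = sqrt(63.0000) = 7.94.

7.94


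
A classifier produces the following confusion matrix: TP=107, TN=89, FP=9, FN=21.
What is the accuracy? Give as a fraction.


Accuracy = (TP + TN) / (TP + TN + FP + FN) = (107 + 89) / 226 = 98/113.

98/113


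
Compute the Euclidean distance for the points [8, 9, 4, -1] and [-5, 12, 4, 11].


d = sqrt(sum of squared differences). (8--5)^2=169, (9-12)^2=9, (4-4)^2=0, (-1-11)^2=144. Sum = 322.

sqrt(322)


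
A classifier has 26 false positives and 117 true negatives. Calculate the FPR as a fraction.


FPR = FP / (FP + TN) = 26 / 143 = 2/11.

2/11


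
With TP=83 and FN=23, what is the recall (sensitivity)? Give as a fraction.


Recall = TP / (TP + FN) = 83 / 106 = 83/106.

83/106


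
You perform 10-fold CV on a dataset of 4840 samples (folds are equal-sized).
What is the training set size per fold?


Each validation fold has 4840/10 = 484 samples. Training set = 4840 - 484 = 4356.

4356


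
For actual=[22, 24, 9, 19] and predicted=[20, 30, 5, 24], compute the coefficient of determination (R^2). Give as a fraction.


Mean(y) = 37/2. SS_res = 81. SS_tot = 133. R^2 = 1 - 81/(133) = 52/133.

52/133


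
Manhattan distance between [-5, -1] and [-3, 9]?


d = sum of absolute differences: |-5--3|=2 + |-1-9|=10 = 12.

12


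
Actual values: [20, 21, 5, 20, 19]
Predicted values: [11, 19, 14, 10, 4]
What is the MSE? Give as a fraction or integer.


MSE = (1/5) * ((20-11)^2=81 + (21-19)^2=4 + (5-14)^2=81 + (20-10)^2=100 + (19-4)^2=225). Sum = 491. MSE = 491/5.

491/5


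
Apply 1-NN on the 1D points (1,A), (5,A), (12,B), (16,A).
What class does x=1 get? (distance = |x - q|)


Distances: |1-1|=0, |5-1|=4, |12-1|=11, |16-1|=15. 1 nearest: (1,A). Counts: {'A': 1}. Majority class: A.

A


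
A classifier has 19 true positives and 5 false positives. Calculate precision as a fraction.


Precision = TP / (TP + FP) = 19 / 24 = 19/24.

19/24


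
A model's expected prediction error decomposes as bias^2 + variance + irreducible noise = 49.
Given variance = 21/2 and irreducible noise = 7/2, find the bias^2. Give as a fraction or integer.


Total error = bias^2 + variance + irreducible noise. So bias^2 = 49 - 21/2 - 7/2 = 35.

35


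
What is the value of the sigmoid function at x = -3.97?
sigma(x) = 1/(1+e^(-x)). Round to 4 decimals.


sigma(-3.97) = 1/(1+e^(3.97)) = 1/(1+52.984531) = 1/53.984531 = 0.0185.

0.0185


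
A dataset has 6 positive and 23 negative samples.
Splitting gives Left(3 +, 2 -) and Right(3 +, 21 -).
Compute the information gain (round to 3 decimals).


H(parent) = 0.7355. H(left) = 0.9710, H(right) = 0.5436. Weighted = (5/29)*0.9710 + (24/29)*0.5436 = 0.6173. IG = 0.7355 - 0.6173 = 0.1182, which rounds to 0.118.

0.118


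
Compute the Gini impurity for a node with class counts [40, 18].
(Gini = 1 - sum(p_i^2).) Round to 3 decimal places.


Total = 58. Proportions: 40/58, 18/58. sum(p_i^2) = 0.5719. Gini = 1 - 0.5719 = 0.4281, which rounds to 0.428.

0.428


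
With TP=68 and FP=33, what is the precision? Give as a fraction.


Precision = TP / (TP + FP) = 68 / 101 = 68/101.

68/101


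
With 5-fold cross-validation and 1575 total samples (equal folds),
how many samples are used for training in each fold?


Each validation fold has 1575/5 = 315 samples. Training set = 1575 - 315 = 1260.

1260


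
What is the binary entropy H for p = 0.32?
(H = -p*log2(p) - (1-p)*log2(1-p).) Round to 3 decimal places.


H = -0.32*log2(0.32) - 0.68*log2(0.68) = 0.904.

0.904


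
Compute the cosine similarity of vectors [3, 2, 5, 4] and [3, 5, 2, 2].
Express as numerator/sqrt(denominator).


dot = 37. |a|^2 = 54, |b|^2 = 42. cos = 37/sqrt(2268).

37/sqrt(2268)


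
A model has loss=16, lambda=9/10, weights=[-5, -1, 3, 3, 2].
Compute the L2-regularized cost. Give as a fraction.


L2 sq norm = sum(w^2) = 48. J = 16 + 9/10 * 48 = 296/5.

296/5


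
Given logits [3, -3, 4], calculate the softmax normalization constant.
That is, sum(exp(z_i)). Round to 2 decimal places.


Denom = e^3=20.0855 + e^-3=0.0498 + e^4=54.5982. Sum = 74.7335, which rounds to 74.73.

74.73


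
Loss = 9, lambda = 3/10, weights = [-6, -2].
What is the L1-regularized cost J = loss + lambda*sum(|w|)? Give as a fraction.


L1 norm = sum(|w|) = 8. J = 9 + 3/10 * 8 = 57/5.

57/5


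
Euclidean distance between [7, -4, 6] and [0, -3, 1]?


d = sqrt(sum of squared differences). (7-0)^2=49, (-4--3)^2=1, (6-1)^2=25. Sum = 75.

sqrt(75)


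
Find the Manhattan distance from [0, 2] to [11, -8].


d = sum of absolute differences: |0-11|=11 + |2--8|=10 = 21.

21


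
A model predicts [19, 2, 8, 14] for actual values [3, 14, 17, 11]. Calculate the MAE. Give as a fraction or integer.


MAE = (1/4) * (|3-19|=16 + |14-2|=12 + |17-8|=9 + |11-14|=3). Sum = 40. MAE = 10.

10


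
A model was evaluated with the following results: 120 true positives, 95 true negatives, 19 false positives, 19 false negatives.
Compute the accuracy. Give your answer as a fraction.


Accuracy = (TP + TN) / (TP + TN + FP + FN) = (120 + 95) / 253 = 215/253.

215/253


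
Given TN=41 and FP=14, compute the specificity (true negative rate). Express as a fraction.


Specificity = TN / (TN + FP) = 41 / 55 = 41/55.

41/55


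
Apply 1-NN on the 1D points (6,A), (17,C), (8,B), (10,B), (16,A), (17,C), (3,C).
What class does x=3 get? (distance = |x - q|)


Distances: |6-3|=3, |17-3|=14, |8-3|=5, |10-3|=7, |16-3|=13, |17-3|=14, |3-3|=0. 1 nearest: (3,C). Counts: {'C': 1}. Majority class: C.

C


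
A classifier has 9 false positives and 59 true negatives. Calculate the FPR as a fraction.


FPR = FP / (FP + TN) = 9 / 68 = 9/68.

9/68


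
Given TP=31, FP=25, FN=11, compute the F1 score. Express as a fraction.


Precision = 31/56 = 31/56. Recall = 31/42 = 31/42. F1 = 2*P*R/(P+R) = 31/49.

31/49


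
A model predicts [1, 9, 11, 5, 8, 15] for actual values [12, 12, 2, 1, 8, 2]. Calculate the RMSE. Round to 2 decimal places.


MSE = 66.0000. RMSE = sqrt(66.0000) = 8.12.

8.12


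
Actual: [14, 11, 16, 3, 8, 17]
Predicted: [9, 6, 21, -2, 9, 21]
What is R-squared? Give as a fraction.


Mean(y) = 23/2. SS_res = 117. SS_tot = 283/2. R^2 = 1 - 117/(283/2) = 49/283.

49/283


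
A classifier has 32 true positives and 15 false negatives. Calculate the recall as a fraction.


Recall = TP / (TP + FN) = 32 / 47 = 32/47.

32/47


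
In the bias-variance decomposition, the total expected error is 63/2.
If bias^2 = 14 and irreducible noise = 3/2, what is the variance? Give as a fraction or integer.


Total error = bias^2 + variance + irreducible noise. So variance = 63/2 - 14 - 3/2 = 16.

16


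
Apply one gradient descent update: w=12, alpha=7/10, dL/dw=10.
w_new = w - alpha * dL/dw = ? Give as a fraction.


w_new = 12 - 7/10 * 10 = 12 - 7 = 5.

5


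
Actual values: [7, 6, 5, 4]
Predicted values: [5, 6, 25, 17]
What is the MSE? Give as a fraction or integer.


MSE = (1/4) * ((7-5)^2=4 + (6-6)^2=0 + (5-25)^2=400 + (4-17)^2=169). Sum = 573. MSE = 573/4.

573/4


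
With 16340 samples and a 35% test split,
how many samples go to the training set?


Test set = 16340 * 35% = 5719. Training set = 16340 - 5719 = 10621.

10621


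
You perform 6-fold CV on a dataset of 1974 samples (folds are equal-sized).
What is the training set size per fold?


Each validation fold has 1974/6 = 329 samples. Training set = 1974 - 329 = 1645.

1645


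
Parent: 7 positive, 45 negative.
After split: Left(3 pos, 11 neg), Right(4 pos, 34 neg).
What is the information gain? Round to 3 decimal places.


H(parent) = 0.5700. H(left) = 0.7496, H(right) = 0.4855. Weighted = (14/52)*0.7496 + (38/52)*0.4855 = 0.5566. IG = 0.5700 - 0.5566 = 0.0134, which rounds to 0.013.

0.013


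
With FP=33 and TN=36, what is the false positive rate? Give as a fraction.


FPR = FP / (FP + TN) = 33 / 69 = 11/23.

11/23


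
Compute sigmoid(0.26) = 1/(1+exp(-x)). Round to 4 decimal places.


sigma(0.26) = 1/(1+e^(-0.26)) = 1/(1+0.771052) = 1/1.771052 = 0.5646.

0.5646


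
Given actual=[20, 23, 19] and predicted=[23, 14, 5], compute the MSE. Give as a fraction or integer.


MSE = (1/3) * ((20-23)^2=9 + (23-14)^2=81 + (19-5)^2=196). Sum = 286. MSE = 286/3.

286/3
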